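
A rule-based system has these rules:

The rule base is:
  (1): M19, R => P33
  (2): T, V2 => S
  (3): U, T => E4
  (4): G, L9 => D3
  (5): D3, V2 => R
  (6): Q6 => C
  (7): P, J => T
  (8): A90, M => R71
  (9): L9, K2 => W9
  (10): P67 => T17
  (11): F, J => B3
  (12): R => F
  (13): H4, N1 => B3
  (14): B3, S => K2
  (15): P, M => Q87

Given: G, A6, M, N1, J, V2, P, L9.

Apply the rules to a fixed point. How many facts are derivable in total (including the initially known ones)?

Round 1 — (4), (7), (15), derive D3, T, Q87.
Round 2 — (2), (5), derive S, R.
Round 3 — (12), derive F.
Round 4 — (11), derive B3.
Round 5 — (14), derive K2.
Round 6 — (9), derive W9.
Closure: {A6, B3, D3, F, G, J, K2, L9, M, N1, P, Q87, R, S, T, V2, W9} — 17 facts.

17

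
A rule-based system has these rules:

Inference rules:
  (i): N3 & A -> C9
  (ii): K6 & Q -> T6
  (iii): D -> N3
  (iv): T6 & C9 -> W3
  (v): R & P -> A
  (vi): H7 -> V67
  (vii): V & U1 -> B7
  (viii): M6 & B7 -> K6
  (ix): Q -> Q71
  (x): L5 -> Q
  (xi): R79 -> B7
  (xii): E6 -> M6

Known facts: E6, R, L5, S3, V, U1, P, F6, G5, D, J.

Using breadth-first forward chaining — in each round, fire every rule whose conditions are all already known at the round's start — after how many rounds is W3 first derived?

Round 1 fires (iii), (v), (vii), (x), (xii), giving N3, A, B7, Q, M6.
Round 2 fires (i), (viii), (ix), giving C9, K6, Q71.
Round 3 fires (ii), giving T6.
Round 4 fires (iv), giving W3.
W3 first appears in round 4.

4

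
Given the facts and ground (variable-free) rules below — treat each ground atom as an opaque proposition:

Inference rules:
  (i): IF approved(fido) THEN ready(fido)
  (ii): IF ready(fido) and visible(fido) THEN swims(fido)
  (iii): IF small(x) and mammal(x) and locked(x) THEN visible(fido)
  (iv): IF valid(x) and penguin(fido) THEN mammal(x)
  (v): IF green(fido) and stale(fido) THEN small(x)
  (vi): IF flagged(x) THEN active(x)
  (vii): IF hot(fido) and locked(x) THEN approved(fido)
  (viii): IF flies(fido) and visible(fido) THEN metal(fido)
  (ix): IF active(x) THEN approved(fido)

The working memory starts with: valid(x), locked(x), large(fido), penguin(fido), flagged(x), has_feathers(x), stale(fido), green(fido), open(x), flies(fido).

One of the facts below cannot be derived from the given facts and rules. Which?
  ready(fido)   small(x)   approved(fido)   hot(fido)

Round 1 fires (iv), (v), (vi), giving mammal(x), small(x), active(x).
Round 2 fires (iii), (ix), giving visible(fido), approved(fido).
Round 3 fires (i), (viii), giving ready(fido), metal(fido).
Round 4 fires (ii), giving swims(fido).
Derived: approved(fido) (round 2), ready(fido) (round 3), small(x) (round 1). hot(fido) never appears in any round.

hot(fido)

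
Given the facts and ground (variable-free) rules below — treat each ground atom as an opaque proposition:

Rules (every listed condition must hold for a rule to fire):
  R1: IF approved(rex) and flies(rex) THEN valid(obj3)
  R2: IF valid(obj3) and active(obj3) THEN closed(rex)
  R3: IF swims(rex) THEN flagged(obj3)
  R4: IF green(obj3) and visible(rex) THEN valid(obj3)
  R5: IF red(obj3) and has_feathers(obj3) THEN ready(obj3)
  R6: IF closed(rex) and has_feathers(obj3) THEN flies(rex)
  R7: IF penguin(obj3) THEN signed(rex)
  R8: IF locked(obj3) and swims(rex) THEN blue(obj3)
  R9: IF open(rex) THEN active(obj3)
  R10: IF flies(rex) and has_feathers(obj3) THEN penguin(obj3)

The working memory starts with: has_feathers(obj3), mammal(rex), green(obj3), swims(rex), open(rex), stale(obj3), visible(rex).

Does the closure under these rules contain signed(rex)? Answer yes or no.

yes

Round 1 — R3, R4, R9, derive flagged(obj3), valid(obj3), active(obj3).
Round 2 — R2, derive closed(rex).
Round 3 — R6, derive flies(rex).
Round 4 — R10, derive penguin(obj3).
Round 5 — R7, derive signed(rex).
signed(rex) appears in round 5, so it is derivable.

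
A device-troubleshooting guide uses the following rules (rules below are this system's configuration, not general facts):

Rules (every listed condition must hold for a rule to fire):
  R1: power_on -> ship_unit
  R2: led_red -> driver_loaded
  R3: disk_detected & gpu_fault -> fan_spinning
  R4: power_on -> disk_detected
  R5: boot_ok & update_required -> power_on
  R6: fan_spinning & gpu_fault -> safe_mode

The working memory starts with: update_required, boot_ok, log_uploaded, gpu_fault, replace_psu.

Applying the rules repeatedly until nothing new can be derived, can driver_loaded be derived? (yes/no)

Round 1: R5 [boot_ok & update_required -> power_on]. Adds power_on.
Round 2: R1 [power_on -> ship_unit]; R4 [power_on -> disk_detected]. Adds ship_unit, disk_detected.
Round 3: R3 [disk_detected & gpu_fault -> fan_spinning]. Adds fan_spinning.
Round 4: R6 [fan_spinning & gpu_fault -> safe_mode]. Adds safe_mode.
Fixed point reached. driver_loaded is concluded only by R2; R2 needs led_red (never derived).

no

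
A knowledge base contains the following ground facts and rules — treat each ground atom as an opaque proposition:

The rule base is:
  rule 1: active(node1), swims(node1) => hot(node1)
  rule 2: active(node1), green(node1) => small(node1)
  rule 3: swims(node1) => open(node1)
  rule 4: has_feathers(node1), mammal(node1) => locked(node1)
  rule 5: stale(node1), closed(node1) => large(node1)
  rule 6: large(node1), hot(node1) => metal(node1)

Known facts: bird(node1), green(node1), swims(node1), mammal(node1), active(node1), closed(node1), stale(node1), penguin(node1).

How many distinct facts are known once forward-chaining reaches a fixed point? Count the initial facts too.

Round 1 — rule 1, rule 2, rule 3, rule 5, derive hot(node1), small(node1), open(node1), large(node1).
Round 2 — rule 6, derive metal(node1).
Closure: {active(node1), bird(node1), closed(node1), green(node1), hot(node1), large(node1), mammal(node1), metal(node1), open(node1), penguin(node1), small(node1), stale(node1), swims(node1)} — 13 facts.

13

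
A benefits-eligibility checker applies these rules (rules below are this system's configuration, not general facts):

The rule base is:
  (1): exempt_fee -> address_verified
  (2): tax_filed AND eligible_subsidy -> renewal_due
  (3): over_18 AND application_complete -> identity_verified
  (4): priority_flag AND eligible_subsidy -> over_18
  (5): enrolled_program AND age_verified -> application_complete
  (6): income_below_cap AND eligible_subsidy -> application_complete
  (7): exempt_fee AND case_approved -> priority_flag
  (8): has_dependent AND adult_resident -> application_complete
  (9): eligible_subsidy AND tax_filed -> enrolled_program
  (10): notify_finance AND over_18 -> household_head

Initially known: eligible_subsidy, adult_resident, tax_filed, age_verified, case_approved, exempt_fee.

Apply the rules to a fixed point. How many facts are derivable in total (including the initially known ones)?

13

Round 1: (1) [exempt_fee -> address_verified]; (2) [tax_filed AND eligible_subsidy -> renewal_due]; (7) [exempt_fee AND case_approved -> priority_flag]; (9) [eligible_subsidy AND tax_filed -> enrolled_program]. New: address_verified, renewal_due, priority_flag, enrolled_program.
Round 2: (4) [priority_flag AND eligible_subsidy -> over_18]; (5) [enrolled_program AND age_verified -> application_complete]. New: over_18, application_complete.
Round 3: (3) [over_18 AND application_complete -> identity_verified]. New: identity_verified.
Closure: {address_verified, adult_resident, age_verified, application_complete, case_approved, eligible_subsidy, enrolled_program, exempt_fee, identity_verified, over_18, priority_flag, renewal_due, tax_filed} — 13 facts.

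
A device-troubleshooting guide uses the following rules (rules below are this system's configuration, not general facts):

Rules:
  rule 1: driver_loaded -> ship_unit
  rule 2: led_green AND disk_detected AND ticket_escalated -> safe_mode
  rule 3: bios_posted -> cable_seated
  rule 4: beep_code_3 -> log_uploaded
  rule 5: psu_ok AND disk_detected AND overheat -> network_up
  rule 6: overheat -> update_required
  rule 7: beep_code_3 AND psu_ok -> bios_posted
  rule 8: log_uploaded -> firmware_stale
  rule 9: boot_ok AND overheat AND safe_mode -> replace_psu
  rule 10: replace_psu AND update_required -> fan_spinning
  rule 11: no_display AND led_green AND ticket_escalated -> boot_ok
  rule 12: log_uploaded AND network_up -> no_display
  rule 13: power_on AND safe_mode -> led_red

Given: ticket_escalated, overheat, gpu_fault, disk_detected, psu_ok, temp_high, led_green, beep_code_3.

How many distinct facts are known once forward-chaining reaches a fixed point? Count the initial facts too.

19

Round 1: rule 2 [led_green AND disk_detected AND ticket_escalated -> safe_mode]; rule 4 [beep_code_3 -> log_uploaded]; rule 5 [psu_ok AND disk_detected AND overheat -> network_up]; rule 6 [overheat -> update_required]; rule 7 [beep_code_3 AND psu_ok -> bios_posted]. New: safe_mode, log_uploaded, network_up, update_required, bios_posted.
Round 2: rule 3 [bios_posted -> cable_seated]; rule 8 [log_uploaded -> firmware_stale]; rule 12 [log_uploaded AND network_up -> no_display]. New: cable_seated, firmware_stale, no_display.
Round 3: rule 11 [no_display AND led_green AND ticket_escalated -> boot_ok]. New: boot_ok.
Round 4: rule 9 [boot_ok AND overheat AND safe_mode -> replace_psu]. New: replace_psu.
Round 5: rule 10 [replace_psu AND update_required -> fan_spinning]. New: fan_spinning.
Closure: {beep_code_3, bios_posted, boot_ok, cable_seated, disk_detected, fan_spinning, firmware_stale, gpu_fault, led_green, log_uploaded, network_up, no_display, overheat, psu_ok, replace_psu, safe_mode, temp_high, ticket_escalated, update_required} — 19 facts.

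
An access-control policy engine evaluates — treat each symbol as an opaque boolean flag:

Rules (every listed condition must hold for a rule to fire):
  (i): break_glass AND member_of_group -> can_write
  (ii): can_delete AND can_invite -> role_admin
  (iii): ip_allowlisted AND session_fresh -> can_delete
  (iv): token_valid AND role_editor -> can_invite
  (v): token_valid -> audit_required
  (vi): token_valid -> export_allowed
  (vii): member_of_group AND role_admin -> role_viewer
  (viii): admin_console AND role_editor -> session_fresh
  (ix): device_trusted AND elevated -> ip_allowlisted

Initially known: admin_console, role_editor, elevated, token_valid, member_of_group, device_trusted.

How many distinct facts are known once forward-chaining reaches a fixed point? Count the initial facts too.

14

[1] (iv) [token_valid AND role_editor -> can_invite]; (v) [token_valid -> audit_required]; (vi) [token_valid -> export_allowed]; (viii) [admin_console AND role_editor -> session_fresh]; (ix) [device_trusted AND elevated -> ip_allowlisted]. ⇒ new: can_invite, audit_required, export_allowed, session_fresh, ip_allowlisted.
[2] (iii) [ip_allowlisted AND session_fresh -> can_delete]. ⇒ new: can_delete.
[3] (ii) [can_delete AND can_invite -> role_admin]. ⇒ new: role_admin.
[4] (vii) [member_of_group AND role_admin -> role_viewer]. ⇒ new: role_viewer.
Closure: {admin_console, audit_required, can_delete, can_invite, device_trusted, elevated, export_allowed, ip_allowlisted, member_of_group, role_admin, role_editor, role_viewer, session_fresh, token_valid} — 14 facts.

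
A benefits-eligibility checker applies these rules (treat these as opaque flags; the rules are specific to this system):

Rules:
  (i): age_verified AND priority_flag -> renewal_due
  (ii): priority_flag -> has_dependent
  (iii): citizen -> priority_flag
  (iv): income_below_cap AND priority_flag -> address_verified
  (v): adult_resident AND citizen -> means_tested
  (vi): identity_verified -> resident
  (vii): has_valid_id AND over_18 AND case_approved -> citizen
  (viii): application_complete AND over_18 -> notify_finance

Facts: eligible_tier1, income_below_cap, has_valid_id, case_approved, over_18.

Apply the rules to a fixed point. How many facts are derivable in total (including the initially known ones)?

9

Round 1 fires (vii), giving citizen.
Round 2 fires (iii), giving priority_flag.
Round 3 fires (ii), (iv), giving has_dependent, address_verified.
Closure: {address_verified, case_approved, citizen, eligible_tier1, has_dependent, has_valid_id, income_below_cap, over_18, priority_flag} — 9 facts.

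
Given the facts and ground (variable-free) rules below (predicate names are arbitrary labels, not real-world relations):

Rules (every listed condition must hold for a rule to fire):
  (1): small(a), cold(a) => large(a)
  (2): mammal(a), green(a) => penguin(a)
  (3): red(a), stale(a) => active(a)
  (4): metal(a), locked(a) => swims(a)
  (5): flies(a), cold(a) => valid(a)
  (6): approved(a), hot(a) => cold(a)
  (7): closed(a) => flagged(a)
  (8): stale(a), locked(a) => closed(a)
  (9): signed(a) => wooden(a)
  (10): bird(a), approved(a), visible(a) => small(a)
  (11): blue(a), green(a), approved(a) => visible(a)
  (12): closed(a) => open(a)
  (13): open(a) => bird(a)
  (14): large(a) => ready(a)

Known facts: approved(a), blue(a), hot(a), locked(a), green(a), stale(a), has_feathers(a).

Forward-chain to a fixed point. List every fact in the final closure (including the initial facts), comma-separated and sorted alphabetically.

Round 1 fires (6), (8), (11), giving cold(a), closed(a), visible(a).
Round 2 fires (7), (12), giving flagged(a), open(a).
Round 3 fires (13), giving bird(a).
Round 4 fires (10), giving small(a).
Round 5 fires (1), giving large(a).
Round 6 fires (14), giving ready(a).

approved(a), bird(a), blue(a), closed(a), cold(a), flagged(a), green(a), has_feathers(a), hot(a), large(a), locked(a), open(a), ready(a), small(a), stale(a), visible(a)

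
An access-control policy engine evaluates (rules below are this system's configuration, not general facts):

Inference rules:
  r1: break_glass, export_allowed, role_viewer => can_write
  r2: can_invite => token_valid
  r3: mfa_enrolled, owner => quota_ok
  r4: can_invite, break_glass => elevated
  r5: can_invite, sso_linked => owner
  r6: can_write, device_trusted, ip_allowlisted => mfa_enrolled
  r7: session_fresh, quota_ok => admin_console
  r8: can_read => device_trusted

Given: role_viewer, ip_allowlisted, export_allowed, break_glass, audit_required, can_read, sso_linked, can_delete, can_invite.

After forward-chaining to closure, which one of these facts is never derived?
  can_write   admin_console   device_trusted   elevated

[1] r1 [break_glass, export_allowed, role_viewer => can_write]; r2 [can_invite => token_valid]; r4 [can_invite, break_glass => elevated]; r5 [can_invite, sso_linked => owner]; r8 [can_read => device_trusted]. ⇒ new: can_write, token_valid, elevated, owner, device_trusted.
[2] r6 [can_write, device_trusted, ip_allowlisted => mfa_enrolled]. ⇒ new: mfa_enrolled.
[3] r3 [mfa_enrolled, owner => quota_ok]. ⇒ new: quota_ok.
Derived: device_trusted (round 1), can_write (round 1), elevated (round 1). admin_console never appears in any round.

admin_console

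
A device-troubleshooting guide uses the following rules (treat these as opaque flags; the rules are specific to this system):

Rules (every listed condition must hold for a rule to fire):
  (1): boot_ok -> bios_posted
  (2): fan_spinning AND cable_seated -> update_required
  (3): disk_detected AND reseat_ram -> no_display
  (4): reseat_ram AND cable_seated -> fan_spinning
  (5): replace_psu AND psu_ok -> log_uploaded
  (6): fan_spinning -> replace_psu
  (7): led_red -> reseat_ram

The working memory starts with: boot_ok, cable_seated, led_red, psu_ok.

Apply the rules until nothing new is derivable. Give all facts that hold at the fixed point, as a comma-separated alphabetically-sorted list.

bios_posted, boot_ok, cable_seated, fan_spinning, led_red, log_uploaded, psu_ok, replace_psu, reseat_ram, update_required

Round 1 — (1), (7), derive bios_posted, reseat_ram.
Round 2 — (4), derive fan_spinning.
Round 3 — (2), (6), derive update_required, replace_psu.
Round 4 — (5), derive log_uploaded.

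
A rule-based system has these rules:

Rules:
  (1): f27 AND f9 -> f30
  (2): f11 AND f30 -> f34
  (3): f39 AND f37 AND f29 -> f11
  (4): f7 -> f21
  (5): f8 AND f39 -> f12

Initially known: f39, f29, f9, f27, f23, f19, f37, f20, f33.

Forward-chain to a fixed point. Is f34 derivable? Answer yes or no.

yes

Round 1: (1) [f27 AND f9 -> f30]; (3) [f39 AND f37 AND f29 -> f11]. New: f30, f11.
Round 2: (2) [f11 AND f30 -> f34]. New: f34.
f34 appears in round 2, so it is derivable.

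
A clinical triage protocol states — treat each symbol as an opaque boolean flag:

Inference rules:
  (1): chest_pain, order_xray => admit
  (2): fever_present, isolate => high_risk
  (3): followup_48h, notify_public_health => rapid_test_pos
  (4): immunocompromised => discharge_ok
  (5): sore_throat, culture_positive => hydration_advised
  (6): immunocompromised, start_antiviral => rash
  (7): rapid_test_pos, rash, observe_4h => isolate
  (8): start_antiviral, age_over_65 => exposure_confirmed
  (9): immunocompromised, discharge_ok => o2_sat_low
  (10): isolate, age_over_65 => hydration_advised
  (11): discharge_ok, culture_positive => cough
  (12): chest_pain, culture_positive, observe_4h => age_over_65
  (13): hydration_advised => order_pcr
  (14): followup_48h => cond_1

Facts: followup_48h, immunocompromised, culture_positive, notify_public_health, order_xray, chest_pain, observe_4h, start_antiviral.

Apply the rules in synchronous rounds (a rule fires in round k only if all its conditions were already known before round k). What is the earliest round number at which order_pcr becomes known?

Round 1: (1) [chest_pain, order_xray => admit]; (3) [followup_48h, notify_public_health => rapid_test_pos]; (4) [immunocompromised => discharge_ok]; (6) [immunocompromised, start_antiviral => rash]; (12) [chest_pain, culture_positive, observe_4h => age_over_65]; (14) [followup_48h => cond_1]. New: admit, rapid_test_pos, discharge_ok, rash, age_over_65, cond_1.
Round 2: (7) [rapid_test_pos, rash, observe_4h => isolate]; (8) [start_antiviral, age_over_65 => exposure_confirmed]; (9) [immunocompromised, discharge_ok => o2_sat_low]; (11) [discharge_ok, culture_positive => cough]. New: isolate, exposure_confirmed, o2_sat_low, cough.
Round 3: (10) [isolate, age_over_65 => hydration_advised]. New: hydration_advised.
Round 4: (13) [hydration_advised => order_pcr]. New: order_pcr.
order_pcr first appears in round 4.

4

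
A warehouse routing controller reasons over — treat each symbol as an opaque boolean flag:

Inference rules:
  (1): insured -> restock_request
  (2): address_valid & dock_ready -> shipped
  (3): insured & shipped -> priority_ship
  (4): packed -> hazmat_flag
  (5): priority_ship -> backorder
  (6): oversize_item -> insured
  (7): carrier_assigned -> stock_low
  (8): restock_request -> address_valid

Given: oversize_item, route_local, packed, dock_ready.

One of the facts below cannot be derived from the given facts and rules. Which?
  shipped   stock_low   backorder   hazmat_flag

Round 1 fires (4), (6), giving hazmat_flag, insured.
Round 2 fires (1), giving restock_request.
Round 3 fires (8), giving address_valid.
Round 4 fires (2), giving shipped.
Round 5 fires (3), giving priority_ship.
Round 6 fires (5), giving backorder.
Derived: shipped (round 4), backorder (round 6), hazmat_flag (round 1). stock_low never appears in any round.

stock_low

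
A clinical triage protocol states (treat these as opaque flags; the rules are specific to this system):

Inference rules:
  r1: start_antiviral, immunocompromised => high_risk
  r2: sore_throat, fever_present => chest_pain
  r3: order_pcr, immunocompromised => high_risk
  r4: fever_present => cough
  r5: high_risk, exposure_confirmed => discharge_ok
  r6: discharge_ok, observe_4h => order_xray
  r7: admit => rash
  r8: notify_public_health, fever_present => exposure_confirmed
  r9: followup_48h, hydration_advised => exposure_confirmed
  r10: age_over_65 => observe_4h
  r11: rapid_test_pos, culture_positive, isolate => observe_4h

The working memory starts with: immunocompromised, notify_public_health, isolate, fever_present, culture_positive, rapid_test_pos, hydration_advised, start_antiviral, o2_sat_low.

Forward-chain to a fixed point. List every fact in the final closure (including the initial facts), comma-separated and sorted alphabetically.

cough, culture_positive, discharge_ok, exposure_confirmed, fever_present, high_risk, hydration_advised, immunocompromised, isolate, notify_public_health, o2_sat_low, observe_4h, order_xray, rapid_test_pos, start_antiviral

Round 1: r1 [start_antiviral, immunocompromised => high_risk]; r4 [fever_present => cough]; r8 [notify_public_health, fever_present => exposure_confirmed]; r11 [rapid_test_pos, culture_positive, isolate => observe_4h]. New: high_risk, cough, exposure_confirmed, observe_4h.
Round 2: r5 [high_risk, exposure_confirmed => discharge_ok]. New: discharge_ok.
Round 3: r6 [discharge_ok, observe_4h => order_xray]. New: order_xray.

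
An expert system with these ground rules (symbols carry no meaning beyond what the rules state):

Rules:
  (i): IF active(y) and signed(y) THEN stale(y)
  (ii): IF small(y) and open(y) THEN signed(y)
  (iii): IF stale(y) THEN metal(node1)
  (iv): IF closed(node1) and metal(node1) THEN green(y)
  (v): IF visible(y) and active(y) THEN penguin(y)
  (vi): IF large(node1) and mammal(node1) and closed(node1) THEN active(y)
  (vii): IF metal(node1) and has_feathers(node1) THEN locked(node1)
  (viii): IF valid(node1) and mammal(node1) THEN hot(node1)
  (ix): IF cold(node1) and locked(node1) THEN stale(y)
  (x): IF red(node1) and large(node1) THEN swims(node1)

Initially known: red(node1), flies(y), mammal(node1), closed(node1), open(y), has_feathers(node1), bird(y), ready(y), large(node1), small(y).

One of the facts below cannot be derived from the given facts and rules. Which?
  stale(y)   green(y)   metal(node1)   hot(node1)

Round 1 fires (ii), (vi), (x), giving signed(y), active(y), swims(node1).
Round 2 fires (i), giving stale(y).
Round 3 fires (iii), giving metal(node1).
Round 4 fires (iv), (vii), giving green(y), locked(node1).
Derived: stale(y) (round 2), metal(node1) (round 3), green(y) (round 4). hot(node1) never appears in any round.

hot(node1)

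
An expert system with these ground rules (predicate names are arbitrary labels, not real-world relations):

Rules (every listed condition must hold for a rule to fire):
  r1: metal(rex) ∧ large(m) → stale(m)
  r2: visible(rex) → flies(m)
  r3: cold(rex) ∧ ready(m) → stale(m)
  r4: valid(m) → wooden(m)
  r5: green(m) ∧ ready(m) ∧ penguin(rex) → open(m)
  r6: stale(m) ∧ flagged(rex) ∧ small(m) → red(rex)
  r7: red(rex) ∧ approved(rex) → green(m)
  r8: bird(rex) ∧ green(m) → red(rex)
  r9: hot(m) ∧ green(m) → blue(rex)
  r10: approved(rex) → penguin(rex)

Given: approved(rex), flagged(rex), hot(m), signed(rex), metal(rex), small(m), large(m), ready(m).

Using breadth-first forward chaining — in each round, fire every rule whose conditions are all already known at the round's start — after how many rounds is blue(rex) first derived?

4

Round 1: r1 [metal(rex) ∧ large(m) → stale(m)]; r10 [approved(rex) → penguin(rex)]. New: stale(m), penguin(rex).
Round 2: r6 [stale(m) ∧ flagged(rex) ∧ small(m) → red(rex)]. New: red(rex).
Round 3: r7 [red(rex) ∧ approved(rex) → green(m)]. New: green(m).
Round 4: r5 [green(m) ∧ ready(m) ∧ penguin(rex) → open(m)]; r9 [hot(m) ∧ green(m) → blue(rex)]. New: open(m), blue(rex).
blue(rex) first appears in round 4.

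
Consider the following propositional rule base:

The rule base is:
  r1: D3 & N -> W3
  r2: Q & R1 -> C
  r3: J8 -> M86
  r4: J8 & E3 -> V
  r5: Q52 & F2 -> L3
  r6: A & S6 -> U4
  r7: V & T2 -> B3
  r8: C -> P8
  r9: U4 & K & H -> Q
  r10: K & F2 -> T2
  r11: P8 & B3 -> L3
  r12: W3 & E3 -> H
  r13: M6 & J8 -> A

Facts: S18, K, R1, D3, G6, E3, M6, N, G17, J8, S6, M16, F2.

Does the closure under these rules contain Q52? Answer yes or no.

no

Round 1 — r1, r3, r4, r10, r13, derive W3, M86, V, T2, A.
Round 2 — r6, r7, r12, derive U4, B3, H.
Round 3 — r9, derive Q.
Round 4 — r2, derive C.
Round 5 — r8, derive P8.
Round 6 — r11, derive L3.
Fixed point reached. No rule has Q52 as a consequent, and it is not given.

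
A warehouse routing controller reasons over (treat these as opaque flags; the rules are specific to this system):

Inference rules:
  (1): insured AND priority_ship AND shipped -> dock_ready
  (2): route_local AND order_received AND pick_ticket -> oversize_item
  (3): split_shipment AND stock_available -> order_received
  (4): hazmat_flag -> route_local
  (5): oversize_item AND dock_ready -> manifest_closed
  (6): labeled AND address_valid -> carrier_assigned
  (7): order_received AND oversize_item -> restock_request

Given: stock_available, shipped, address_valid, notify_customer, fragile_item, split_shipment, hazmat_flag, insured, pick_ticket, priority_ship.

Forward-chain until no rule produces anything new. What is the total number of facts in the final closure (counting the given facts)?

Round 1: (1) [insured AND priority_ship AND shipped -> dock_ready]; (3) [split_shipment AND stock_available -> order_received]; (4) [hazmat_flag -> route_local]. New: dock_ready, order_received, route_local.
Round 2: (2) [route_local AND order_received AND pick_ticket -> oversize_item]. New: oversize_item.
Round 3: (5) [oversize_item AND dock_ready -> manifest_closed]; (7) [order_received AND oversize_item -> restock_request]. New: manifest_closed, restock_request.
Closure: {address_valid, dock_ready, fragile_item, hazmat_flag, insured, manifest_closed, notify_customer, order_received, oversize_item, pick_ticket, priority_ship, restock_request, route_local, shipped, split_shipment, stock_available} — 16 facts.

16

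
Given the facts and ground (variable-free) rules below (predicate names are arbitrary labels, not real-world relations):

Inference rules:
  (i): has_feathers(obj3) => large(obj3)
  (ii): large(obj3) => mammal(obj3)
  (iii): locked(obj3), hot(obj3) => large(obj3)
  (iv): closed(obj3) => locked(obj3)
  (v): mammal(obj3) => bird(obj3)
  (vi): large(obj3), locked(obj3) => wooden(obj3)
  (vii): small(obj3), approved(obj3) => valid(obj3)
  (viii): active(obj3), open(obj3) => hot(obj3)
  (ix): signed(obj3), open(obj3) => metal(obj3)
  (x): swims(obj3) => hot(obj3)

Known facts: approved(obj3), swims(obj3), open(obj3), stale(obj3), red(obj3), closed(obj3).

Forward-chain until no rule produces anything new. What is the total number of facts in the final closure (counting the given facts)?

Round 1 — (iv), (x), derive locked(obj3), hot(obj3).
Round 2 — (iii), derive large(obj3).
Round 3 — (ii), (vi), derive mammal(obj3), wooden(obj3).
Round 4 — (v), derive bird(obj3).
Closure: {approved(obj3), bird(obj3), closed(obj3), hot(obj3), large(obj3), locked(obj3), mammal(obj3), open(obj3), red(obj3), stale(obj3), swims(obj3), wooden(obj3)} — 12 facts.

12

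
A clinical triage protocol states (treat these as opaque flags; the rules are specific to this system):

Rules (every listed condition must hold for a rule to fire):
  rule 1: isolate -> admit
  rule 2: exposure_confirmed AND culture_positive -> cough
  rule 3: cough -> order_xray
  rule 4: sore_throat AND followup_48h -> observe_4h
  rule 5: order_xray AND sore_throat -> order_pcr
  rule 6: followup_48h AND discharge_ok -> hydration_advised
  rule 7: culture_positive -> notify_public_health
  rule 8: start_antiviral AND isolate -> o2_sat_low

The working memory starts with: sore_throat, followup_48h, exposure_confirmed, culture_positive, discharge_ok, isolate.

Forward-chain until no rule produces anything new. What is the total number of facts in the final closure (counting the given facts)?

13

Round 1 fires rule 1, rule 2, rule 4, rule 6, rule 7, giving admit, cough, observe_4h, hydration_advised, notify_public_health.
Round 2 fires rule 3, giving order_xray.
Round 3 fires rule 5, giving order_pcr.
Closure: {admit, cough, culture_positive, discharge_ok, exposure_confirmed, followup_48h, hydration_advised, isolate, notify_public_health, observe_4h, order_pcr, order_xray, sore_throat} — 13 facts.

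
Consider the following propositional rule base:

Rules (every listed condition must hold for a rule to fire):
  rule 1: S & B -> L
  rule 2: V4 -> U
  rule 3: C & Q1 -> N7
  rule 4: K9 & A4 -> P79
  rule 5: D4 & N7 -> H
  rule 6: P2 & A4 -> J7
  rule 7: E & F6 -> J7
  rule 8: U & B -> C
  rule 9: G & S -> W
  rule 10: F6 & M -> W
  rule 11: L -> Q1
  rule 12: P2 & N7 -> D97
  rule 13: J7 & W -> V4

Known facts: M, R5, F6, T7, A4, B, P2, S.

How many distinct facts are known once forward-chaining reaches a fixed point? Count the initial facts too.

Round 1 — rule 1, rule 6, rule 10, derive L, J7, W.
Round 2 — rule 11, rule 13, derive Q1, V4.
Round 3 — rule 2, derive U.
Round 4 — rule 8, derive C.
Round 5 — rule 3, derive N7.
Round 6 — rule 12, derive D97.
Closure: {A4, B, C, D97, F6, J7, L, M, N7, P2, Q1, R5, S, T7, U, V4, W} — 17 facts.

17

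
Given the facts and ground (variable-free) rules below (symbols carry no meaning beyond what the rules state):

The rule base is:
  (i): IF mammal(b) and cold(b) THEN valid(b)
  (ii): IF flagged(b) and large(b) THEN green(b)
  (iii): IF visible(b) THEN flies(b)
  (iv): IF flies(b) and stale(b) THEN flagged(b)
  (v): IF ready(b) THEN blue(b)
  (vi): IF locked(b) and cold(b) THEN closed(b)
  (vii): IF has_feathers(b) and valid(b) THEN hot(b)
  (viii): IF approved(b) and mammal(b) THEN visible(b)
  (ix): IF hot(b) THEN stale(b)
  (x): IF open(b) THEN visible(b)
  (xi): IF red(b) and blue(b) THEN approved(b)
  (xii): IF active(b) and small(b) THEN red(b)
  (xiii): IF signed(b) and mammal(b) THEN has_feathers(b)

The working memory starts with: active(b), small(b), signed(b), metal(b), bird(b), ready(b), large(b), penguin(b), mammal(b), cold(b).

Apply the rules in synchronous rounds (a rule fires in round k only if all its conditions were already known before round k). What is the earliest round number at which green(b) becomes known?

Round 1: (i) [IF mammal(b) and cold(b) THEN valid(b)]; (v) [IF ready(b) THEN blue(b)]; (xii) [IF active(b) and small(b) THEN red(b)]; (xiii) [IF signed(b) and mammal(b) THEN has_feathers(b)]. New: valid(b), blue(b), red(b), has_feathers(b).
Round 2: (vii) [IF has_feathers(b) and valid(b) THEN hot(b)]; (xi) [IF red(b) and blue(b) THEN approved(b)]. New: hot(b), approved(b).
Round 3: (viii) [IF approved(b) and mammal(b) THEN visible(b)]; (ix) [IF hot(b) THEN stale(b)]. New: visible(b), stale(b).
Round 4: (iii) [IF visible(b) THEN flies(b)]. New: flies(b).
Round 5: (iv) [IF flies(b) and stale(b) THEN flagged(b)]. New: flagged(b).
Round 6: (ii) [IF flagged(b) and large(b) THEN green(b)]. New: green(b).
green(b) first appears in round 6.

6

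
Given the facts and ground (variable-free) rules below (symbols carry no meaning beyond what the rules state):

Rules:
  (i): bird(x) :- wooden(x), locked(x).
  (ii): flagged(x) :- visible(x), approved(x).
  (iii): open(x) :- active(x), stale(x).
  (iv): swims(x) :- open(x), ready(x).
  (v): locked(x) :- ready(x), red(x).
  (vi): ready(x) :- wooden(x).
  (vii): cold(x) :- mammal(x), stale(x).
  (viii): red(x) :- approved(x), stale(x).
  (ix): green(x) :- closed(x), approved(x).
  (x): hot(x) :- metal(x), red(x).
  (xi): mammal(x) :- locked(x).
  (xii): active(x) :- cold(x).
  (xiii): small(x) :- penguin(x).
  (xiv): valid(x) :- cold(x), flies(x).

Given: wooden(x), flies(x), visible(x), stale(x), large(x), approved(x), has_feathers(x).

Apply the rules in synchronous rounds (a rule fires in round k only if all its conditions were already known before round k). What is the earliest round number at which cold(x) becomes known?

4

Round 1 — (ii), (vi), (viii), derive flagged(x), ready(x), red(x).
Round 2 — (v), derive locked(x).
Round 3 — (i), (xi), derive bird(x), mammal(x).
Round 4 — (vii), derive cold(x).
cold(x) first appears in round 4.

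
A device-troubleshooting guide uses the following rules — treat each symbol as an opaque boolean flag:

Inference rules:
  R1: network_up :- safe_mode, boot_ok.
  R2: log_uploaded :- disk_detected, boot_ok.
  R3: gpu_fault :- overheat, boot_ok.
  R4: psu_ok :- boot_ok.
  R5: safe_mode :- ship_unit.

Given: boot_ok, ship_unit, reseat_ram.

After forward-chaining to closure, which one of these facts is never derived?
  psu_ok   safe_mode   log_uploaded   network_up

Round 1 — R4, R5, derive psu_ok, safe_mode.
Round 2 — R1, derive network_up.
Derived: network_up (round 2), safe_mode (round 1), psu_ok (round 1). log_uploaded never appears in any round.

log_uploaded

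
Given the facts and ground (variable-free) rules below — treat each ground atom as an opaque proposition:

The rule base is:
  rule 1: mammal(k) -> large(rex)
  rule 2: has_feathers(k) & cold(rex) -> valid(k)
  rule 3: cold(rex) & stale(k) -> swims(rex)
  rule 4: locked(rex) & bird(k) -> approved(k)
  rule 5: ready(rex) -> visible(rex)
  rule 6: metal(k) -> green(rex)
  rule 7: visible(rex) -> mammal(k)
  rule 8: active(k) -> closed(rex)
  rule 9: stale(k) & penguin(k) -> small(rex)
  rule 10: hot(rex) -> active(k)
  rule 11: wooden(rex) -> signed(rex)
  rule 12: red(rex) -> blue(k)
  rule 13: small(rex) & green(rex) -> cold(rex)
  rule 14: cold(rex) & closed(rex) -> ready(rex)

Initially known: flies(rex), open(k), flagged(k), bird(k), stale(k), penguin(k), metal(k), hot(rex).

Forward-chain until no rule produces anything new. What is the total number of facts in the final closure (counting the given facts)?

Round 1 — rule 6, rule 9, rule 10, derive green(rex), small(rex), active(k).
Round 2 — rule 8, rule 13, derive closed(rex), cold(rex).
Round 3 — rule 3, rule 14, derive swims(rex), ready(rex).
Round 4 — rule 5, derive visible(rex).
Round 5 — rule 7, derive mammal(k).
Round 6 — rule 1, derive large(rex).
Closure: {active(k), bird(k), closed(rex), cold(rex), flagged(k), flies(rex), green(rex), hot(rex), large(rex), mammal(k), metal(k), open(k), penguin(k), ready(rex), small(rex), stale(k), swims(rex), visible(rex)} — 18 facts.

18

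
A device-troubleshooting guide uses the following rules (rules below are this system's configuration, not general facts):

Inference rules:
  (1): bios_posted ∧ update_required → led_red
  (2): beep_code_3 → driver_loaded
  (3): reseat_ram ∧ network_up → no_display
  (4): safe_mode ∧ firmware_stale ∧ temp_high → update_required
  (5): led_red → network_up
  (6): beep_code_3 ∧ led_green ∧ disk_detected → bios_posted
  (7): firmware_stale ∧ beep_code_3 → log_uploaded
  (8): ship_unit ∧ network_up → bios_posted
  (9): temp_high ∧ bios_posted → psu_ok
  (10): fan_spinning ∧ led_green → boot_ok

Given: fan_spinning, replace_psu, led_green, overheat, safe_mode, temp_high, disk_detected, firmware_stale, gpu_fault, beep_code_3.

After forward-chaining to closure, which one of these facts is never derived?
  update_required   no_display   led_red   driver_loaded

Round 1 fires (2), (4), (6), (7), (10), giving driver_loaded, update_required, bios_posted, log_uploaded, boot_ok.
Round 2 fires (1), (9), giving led_red, psu_ok.
Round 3 fires (5), giving network_up.
Derived: update_required (round 1), led_red (round 2), driver_loaded (round 1). no_display never appears in any round.

no_display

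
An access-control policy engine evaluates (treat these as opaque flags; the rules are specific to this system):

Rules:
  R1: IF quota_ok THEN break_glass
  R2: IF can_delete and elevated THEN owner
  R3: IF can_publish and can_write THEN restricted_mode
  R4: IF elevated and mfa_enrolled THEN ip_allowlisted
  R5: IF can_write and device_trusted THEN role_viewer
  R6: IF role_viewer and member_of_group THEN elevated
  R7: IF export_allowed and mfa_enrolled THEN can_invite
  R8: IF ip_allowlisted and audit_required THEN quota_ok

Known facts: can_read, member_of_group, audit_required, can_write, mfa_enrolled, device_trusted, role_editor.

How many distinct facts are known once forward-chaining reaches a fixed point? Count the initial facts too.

Round 1: R5 [IF can_write and device_trusted THEN role_viewer]. New: role_viewer.
Round 2: R6 [IF role_viewer and member_of_group THEN elevated]. New: elevated.
Round 3: R4 [IF elevated and mfa_enrolled THEN ip_allowlisted]. New: ip_allowlisted.
Round 4: R8 [IF ip_allowlisted and audit_required THEN quota_ok]. New: quota_ok.
Round 5: R1 [IF quota_ok THEN break_glass]. New: break_glass.
Closure: {audit_required, break_glass, can_read, can_write, device_trusted, elevated, ip_allowlisted, member_of_group, mfa_enrolled, quota_ok, role_editor, role_viewer} — 12 facts.

12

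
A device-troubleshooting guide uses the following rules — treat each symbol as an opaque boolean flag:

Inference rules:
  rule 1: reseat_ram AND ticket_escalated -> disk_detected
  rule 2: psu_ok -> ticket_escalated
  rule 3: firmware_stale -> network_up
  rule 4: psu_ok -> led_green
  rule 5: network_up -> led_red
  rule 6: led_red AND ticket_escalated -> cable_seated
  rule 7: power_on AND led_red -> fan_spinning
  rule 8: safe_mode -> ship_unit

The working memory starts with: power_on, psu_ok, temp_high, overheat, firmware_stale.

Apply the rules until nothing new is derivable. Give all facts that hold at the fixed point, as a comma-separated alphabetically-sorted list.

cable_seated, fan_spinning, firmware_stale, led_green, led_red, network_up, overheat, power_on, psu_ok, temp_high, ticket_escalated

Round 1: rule 2 [psu_ok -> ticket_escalated]; rule 3 [firmware_stale -> network_up]; rule 4 [psu_ok -> led_green]. Adds ticket_escalated, network_up, led_green.
Round 2: rule 5 [network_up -> led_red]. Adds led_red.
Round 3: rule 6 [led_red AND ticket_escalated -> cable_seated]; rule 7 [power_on AND led_red -> fan_spinning]. Adds cable_seated, fan_spinning.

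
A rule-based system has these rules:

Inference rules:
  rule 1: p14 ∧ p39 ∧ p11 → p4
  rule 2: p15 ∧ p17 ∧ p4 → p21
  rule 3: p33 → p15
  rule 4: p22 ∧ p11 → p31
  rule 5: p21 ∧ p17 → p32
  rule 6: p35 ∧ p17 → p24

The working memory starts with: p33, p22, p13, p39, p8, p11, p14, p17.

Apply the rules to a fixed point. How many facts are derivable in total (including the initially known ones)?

[1] rule 1 [p14 ∧ p39 ∧ p11 → p4]; rule 3 [p33 → p15]; rule 4 [p22 ∧ p11 → p31]. ⇒ new: p4, p15, p31.
[2] rule 2 [p15 ∧ p17 ∧ p4 → p21]. ⇒ new: p21.
[3] rule 5 [p21 ∧ p17 → p32]. ⇒ new: p32.
Closure: {p11, p13, p14, p15, p17, p21, p22, p31, p32, p33, p39, p4, p8} — 13 facts.

13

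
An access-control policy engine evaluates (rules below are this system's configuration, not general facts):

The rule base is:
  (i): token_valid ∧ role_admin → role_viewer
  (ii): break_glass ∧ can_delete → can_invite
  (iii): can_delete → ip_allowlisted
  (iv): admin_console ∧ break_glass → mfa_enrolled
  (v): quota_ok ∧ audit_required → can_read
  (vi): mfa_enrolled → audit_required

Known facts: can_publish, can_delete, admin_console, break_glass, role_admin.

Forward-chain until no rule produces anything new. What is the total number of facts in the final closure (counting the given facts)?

Round 1 — (ii), (iii), (iv), derive can_invite, ip_allowlisted, mfa_enrolled.
Round 2 — (vi), derive audit_required.
Closure: {admin_console, audit_required, break_glass, can_delete, can_invite, can_publish, ip_allowlisted, mfa_enrolled, role_admin} — 9 facts.

9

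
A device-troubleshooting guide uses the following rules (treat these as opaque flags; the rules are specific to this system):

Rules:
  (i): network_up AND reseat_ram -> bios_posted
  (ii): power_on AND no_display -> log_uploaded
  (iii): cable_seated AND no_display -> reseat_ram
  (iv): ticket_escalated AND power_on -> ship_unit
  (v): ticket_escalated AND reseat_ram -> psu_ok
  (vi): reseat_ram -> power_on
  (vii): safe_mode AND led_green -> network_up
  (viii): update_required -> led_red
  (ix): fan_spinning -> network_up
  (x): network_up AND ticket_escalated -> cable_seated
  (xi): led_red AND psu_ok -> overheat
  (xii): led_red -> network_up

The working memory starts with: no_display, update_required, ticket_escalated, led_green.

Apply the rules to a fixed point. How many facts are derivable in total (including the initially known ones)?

14

Round 1 fires (viii), giving led_red.
Round 2 fires (xii), giving network_up.
Round 3 fires (x), giving cable_seated.
Round 4 fires (iii), giving reseat_ram.
Round 5 fires (i), (v), (vi), giving bios_posted, psu_ok, power_on.
Round 6 fires (ii), (iv), (xi), giving log_uploaded, ship_unit, overheat.
Closure: {bios_posted, cable_seated, led_green, led_red, log_uploaded, network_up, no_display, overheat, power_on, psu_ok, reseat_ram, ship_unit, ticket_escalated, update_required} — 14 facts.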